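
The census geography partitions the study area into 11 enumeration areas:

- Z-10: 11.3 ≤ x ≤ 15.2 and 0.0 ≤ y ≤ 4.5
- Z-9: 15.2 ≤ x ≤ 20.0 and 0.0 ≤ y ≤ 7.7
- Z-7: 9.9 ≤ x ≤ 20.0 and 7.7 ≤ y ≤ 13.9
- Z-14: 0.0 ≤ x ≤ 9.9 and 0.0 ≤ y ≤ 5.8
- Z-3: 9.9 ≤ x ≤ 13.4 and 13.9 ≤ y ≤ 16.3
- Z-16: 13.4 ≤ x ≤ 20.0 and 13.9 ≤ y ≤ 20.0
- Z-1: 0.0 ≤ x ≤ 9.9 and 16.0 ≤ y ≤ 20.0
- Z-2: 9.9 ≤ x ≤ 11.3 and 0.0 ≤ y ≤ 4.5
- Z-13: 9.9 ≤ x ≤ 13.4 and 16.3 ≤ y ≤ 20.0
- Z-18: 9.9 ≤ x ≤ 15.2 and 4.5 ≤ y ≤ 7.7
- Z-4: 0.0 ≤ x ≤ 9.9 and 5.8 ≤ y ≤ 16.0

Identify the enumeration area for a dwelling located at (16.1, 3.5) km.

Z-9

The point has x = 16.1 and y = 3.5.
Only Z-9 satisfies 15.2 ≤ x ≤ 20.0 and 0.0 ≤ y ≤ 7.7.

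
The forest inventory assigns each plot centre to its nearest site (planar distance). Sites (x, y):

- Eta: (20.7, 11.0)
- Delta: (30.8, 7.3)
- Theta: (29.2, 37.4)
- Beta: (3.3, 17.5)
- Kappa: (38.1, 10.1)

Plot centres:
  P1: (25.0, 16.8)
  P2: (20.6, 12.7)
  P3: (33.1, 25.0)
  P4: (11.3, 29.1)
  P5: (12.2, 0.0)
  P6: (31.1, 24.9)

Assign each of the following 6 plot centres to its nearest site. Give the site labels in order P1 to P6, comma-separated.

Eta, Eta, Theta, Beta, Eta, Theta

P1 → Eta (d²=52.13)
P2 → Eta (d²=2.90)
P3 → Theta (d²=168.97)
P4 → Beta (d²=198.56)
P5 → Eta (d²=193.25)
P6 → Theta (d²=159.86)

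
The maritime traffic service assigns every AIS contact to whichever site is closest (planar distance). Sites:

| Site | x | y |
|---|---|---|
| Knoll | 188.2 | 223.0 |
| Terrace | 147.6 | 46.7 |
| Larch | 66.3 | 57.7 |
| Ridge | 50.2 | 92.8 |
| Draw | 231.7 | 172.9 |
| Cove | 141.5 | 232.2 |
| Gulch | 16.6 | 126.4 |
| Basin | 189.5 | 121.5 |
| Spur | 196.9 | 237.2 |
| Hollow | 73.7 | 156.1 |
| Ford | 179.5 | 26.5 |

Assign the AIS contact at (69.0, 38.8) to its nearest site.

Squared distances to each site:
Knoll: 48138.280; Terrace: 6240.370; Larch: 364.500; Ridge: 3269.440; Draw: 44454.100; Cove: 42659.810; Gulch: 10419.520; Basin: 21359.540; Spur: 55720.970; Hollow: 13781.380; Ford: 12361.540.
Minimum at Larch.

Larch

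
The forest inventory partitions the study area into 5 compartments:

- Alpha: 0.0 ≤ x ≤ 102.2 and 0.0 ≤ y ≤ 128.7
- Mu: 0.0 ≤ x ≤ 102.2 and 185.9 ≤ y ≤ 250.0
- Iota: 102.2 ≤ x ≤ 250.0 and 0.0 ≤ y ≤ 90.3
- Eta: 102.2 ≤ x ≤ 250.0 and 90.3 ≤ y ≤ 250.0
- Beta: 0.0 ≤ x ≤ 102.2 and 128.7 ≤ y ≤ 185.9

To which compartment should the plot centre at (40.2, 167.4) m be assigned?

Beta

The point has x = 40.2 and y = 167.4.
Only Beta satisfies 0.0 ≤ x ≤ 102.2 and 128.7 ≤ y ≤ 185.9.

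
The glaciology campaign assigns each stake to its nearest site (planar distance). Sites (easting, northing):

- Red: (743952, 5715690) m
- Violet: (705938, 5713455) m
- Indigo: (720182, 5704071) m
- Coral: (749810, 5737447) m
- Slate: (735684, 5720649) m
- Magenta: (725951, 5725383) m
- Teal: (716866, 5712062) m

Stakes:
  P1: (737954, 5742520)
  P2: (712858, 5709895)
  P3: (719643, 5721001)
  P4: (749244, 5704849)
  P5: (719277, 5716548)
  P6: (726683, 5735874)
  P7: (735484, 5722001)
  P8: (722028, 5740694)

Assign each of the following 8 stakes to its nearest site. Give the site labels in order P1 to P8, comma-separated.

Coral, Teal, Magenta, Red, Teal, Magenta, Slate, Magenta

P1 → Coral (d²=166300065.00)
P2 → Teal (d²=20759953.00)
P3 → Magenta (d²=58992788.00)
P4 → Red (d²=145532545.00)
P5 → Teal (d²=25937117.00)
P6 → Magenta (d²=110596905.00)
P7 → Slate (d²=1867904.00)
P8 → Magenta (d²=249816650.00)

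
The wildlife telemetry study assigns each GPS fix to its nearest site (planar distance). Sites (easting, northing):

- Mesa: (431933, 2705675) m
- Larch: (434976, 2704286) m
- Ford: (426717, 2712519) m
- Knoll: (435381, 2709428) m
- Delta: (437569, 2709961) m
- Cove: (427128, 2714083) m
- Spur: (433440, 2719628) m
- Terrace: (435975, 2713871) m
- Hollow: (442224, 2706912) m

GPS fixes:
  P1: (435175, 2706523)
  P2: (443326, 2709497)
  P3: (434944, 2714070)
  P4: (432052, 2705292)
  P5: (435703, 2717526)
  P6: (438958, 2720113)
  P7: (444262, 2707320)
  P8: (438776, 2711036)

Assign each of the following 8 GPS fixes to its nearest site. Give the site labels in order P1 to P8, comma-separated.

P1 → Larch (d²=5043770.00)
P2 → Hollow (d²=7896629.00)
P3 → Terrace (d²=1102562.00)
P4 → Mesa (d²=160850.00)
P5 → Spur (d²=9539573.00)
P6 → Spur (d²=30683549.00)
P7 → Hollow (d²=4319908.00)
P8 → Delta (d²=2612474.00)

Larch, Hollow, Terrace, Mesa, Spur, Spur, Hollow, Delta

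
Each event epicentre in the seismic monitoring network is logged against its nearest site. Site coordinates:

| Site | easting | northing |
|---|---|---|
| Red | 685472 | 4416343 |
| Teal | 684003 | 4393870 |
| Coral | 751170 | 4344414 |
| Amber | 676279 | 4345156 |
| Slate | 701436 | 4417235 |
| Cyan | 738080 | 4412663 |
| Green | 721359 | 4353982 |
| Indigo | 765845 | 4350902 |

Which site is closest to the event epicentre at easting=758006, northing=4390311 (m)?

Squared distances to each site:
Red: 5938846180.000; Teal: 5489110490.000; Coral: 2153265505.000; Amber: 8718276554.000; Slate: 3925066676.000; Cyan: 896657380.000; Green: 2662798850.000; Indigo: 1614519202.000.
Minimum at Cyan.

Cyan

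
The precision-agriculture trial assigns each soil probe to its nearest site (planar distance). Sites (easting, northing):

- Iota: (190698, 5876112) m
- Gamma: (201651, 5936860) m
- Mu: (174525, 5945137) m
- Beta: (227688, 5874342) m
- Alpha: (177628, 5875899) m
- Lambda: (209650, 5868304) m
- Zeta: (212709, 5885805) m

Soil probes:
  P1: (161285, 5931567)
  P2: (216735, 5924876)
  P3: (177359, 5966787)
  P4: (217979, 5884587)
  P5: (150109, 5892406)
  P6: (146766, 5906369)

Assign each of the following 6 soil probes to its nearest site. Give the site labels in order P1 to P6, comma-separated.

P1 → Mu (d²=359442500.00)
P2 → Gamma (d²=371143312.00)
P3 → Mu (d²=476754056.00)
P4 → Zeta (d²=29256424.00)
P5 → Alpha (d²=1029776410.00)
P6 → Alpha (d²=1880883944.00)

Mu, Gamma, Mu, Zeta, Alpha, Alpha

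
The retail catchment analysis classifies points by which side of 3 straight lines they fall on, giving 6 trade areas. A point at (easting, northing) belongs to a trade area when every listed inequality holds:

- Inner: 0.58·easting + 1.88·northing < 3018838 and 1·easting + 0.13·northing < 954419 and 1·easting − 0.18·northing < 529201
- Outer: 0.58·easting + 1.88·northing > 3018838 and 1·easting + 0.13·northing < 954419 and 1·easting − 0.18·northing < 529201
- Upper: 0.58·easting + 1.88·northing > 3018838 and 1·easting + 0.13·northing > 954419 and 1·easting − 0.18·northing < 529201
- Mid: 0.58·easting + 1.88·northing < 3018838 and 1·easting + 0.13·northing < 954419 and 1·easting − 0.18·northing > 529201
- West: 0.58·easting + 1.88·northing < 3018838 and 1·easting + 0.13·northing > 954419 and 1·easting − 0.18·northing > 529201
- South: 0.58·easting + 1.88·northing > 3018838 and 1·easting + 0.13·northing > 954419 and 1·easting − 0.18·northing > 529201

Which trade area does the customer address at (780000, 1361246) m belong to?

West

0.58·780000 + 1.88·1361246 = 3011542.480, which is < 3018838
1·780000 + 0.13·1361246 = 956961.980, which is > 954419
1·780000 − 0.18·1361246 = 534975.720, which is > 529201
This sign pattern matches West.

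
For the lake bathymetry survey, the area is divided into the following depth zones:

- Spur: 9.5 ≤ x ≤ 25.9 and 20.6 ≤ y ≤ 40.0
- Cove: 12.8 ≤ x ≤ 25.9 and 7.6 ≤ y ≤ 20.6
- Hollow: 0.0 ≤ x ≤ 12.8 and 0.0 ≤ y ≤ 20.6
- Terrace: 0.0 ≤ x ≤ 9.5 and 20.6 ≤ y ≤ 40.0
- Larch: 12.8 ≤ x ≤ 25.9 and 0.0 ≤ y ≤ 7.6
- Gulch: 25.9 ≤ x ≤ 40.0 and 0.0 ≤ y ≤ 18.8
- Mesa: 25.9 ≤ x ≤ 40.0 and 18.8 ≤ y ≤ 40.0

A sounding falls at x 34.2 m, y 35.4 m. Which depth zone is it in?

Mesa

The point has x = 34.2 and y = 35.4.
Only Mesa satisfies 25.9 ≤ x ≤ 40.0 and 18.8 ≤ y ≤ 40.0.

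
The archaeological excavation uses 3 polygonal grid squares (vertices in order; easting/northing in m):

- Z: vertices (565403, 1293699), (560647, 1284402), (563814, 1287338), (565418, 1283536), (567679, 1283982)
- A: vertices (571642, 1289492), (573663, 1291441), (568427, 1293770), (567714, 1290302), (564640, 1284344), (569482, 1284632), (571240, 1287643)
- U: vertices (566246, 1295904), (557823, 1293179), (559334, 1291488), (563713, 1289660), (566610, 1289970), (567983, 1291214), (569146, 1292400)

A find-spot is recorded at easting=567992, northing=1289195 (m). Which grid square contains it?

Cast a ray rightward from (567992, 1289195). For each polygon, the edges (by vertex number in listed order) whose endpoints lie on opposite sides of northing = 1289195, where each meets that height, and whether that is right or left of the point:
Z: 1–2 at easting≈563098.9 (left), 5–1 at easting≈566458.0 (left) → 0 crossings.
A: 4–5 at easting≈567142.8 (left), 7–1 at easting≈571577.4 (right) → 1 crossing.
U: no edge straddles that height → 0 crossings.
Only A has an odd count, so the point is inside A.

A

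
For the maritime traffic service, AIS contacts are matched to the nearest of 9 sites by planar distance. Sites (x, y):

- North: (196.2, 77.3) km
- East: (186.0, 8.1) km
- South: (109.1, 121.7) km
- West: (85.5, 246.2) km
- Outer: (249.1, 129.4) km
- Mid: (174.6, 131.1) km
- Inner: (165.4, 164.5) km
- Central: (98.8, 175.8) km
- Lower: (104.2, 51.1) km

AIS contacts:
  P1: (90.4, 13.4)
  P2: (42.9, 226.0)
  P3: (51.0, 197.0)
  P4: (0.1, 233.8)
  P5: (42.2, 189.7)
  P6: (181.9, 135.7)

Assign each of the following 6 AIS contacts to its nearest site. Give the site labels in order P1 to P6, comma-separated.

Lower, West, Central, West, Central, Mid

P1 → Lower (d²=1611.73)
P2 → West (d²=2222.80)
P3 → Central (d²=2734.28)
P4 → West (d²=7446.92)
P5 → Central (d²=3396.77)
P6 → Mid (d²=74.45)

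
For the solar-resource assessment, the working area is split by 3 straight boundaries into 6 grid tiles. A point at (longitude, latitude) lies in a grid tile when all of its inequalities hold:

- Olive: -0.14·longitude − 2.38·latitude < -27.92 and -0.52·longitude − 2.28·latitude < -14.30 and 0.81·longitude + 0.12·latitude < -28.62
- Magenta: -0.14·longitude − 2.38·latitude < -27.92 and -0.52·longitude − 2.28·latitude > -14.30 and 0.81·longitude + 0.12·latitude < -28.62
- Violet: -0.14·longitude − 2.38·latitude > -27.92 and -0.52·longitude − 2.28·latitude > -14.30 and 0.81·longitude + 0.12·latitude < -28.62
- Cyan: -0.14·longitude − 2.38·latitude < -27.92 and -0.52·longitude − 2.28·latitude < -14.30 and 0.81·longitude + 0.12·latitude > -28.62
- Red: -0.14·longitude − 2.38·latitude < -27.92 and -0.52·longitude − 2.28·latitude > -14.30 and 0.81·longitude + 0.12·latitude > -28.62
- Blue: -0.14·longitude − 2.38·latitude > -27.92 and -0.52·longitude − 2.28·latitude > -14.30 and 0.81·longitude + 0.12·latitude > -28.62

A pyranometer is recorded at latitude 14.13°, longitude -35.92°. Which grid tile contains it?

Red

-0.14·-35.92 − 2.38·14.13 = -28.601, which is < -27.92
-0.52·-35.92 − 2.28·14.13 = -13.538, which is > -14.30
0.81·-35.92 + 0.12·14.13 = -27.400, which is > -28.62
This sign pattern matches Red.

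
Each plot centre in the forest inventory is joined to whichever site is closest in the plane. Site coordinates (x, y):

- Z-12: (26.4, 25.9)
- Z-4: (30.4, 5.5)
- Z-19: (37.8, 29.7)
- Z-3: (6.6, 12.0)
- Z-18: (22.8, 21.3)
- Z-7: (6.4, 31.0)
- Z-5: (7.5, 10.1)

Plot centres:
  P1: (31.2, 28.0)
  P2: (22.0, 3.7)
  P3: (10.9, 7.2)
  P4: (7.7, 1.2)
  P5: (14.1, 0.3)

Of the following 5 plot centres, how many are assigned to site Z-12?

P1 → Z-12
P2 → Z-4
P3 → Z-5
P4 → Z-5
P5 → Z-5
1 of the 5 goes to Z-12.

1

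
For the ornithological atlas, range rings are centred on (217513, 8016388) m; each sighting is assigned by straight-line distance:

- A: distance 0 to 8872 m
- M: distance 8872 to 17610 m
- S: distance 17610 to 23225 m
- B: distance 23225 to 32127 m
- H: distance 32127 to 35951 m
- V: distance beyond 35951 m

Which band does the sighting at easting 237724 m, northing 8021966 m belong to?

S

Distance = √((237724−217513)² + (8021966−8016388)²) = √(408484521.000 + 31114084.000) = 20966.607 m.
17610 ≤ 20966.607 < 23225 → S.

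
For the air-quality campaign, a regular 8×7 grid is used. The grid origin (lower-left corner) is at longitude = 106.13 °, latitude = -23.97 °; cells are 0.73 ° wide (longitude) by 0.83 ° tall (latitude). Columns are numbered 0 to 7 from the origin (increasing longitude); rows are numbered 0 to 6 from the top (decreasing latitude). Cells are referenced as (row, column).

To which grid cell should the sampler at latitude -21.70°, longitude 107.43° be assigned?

Column index: ⌊(107.43 − 106.13) / 0.73⌋ = ⌊1.781⌋ = 1
Row offset from origin: ⌊(-21.70 − -23.97) / 0.83⌋ = ⌊2.735⌋ = 2 → row 4 (counted from top)

(4, 1)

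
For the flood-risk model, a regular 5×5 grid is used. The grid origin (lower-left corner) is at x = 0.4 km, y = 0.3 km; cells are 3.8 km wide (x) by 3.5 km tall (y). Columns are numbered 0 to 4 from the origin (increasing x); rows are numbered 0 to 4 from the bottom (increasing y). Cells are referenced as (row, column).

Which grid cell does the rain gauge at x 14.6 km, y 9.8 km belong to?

Column index: ⌊(14.6 − 0.4) / 3.8⌋ = ⌊3.737⌋ = 3
Row offset from origin: ⌊(9.8 − 0.3) / 3.5⌋ = ⌊2.714⌋ = 2 → row 2

(2, 3)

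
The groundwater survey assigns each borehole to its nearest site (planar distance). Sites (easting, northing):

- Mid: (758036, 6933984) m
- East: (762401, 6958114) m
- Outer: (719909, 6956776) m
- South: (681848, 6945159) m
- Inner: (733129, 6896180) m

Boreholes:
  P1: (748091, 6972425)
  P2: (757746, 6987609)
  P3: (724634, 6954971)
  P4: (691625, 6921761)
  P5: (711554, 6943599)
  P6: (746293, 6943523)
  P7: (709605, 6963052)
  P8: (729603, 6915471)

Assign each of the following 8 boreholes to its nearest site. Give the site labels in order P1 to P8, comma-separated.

East, East, Outer, South, Outer, Mid, Outer, Inner

P1 → East (d²=409580821.00)
P2 → East (d²=891624050.00)
P3 → Outer (d²=25583650.00)
P4 → South (d²=643056133.00)
P5 → Outer (d²=243439354.00)
P6 → Mid (d²=228890570.00)
P7 → Outer (d²=145560592.00)
P8 → Inner (d²=384575357.00)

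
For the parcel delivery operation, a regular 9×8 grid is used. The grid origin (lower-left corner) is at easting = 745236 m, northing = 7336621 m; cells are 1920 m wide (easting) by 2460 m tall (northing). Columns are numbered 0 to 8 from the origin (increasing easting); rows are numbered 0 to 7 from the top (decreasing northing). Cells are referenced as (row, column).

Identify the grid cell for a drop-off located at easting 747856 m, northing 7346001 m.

(4, 1)

Column index: ⌊(747856 − 745236) / 1920⌋ = ⌊1.365⌋ = 1
Row offset from origin: ⌊(7346001 − 7336621) / 2460⌋ = ⌊3.813⌋ = 3 → row 4 (counted from top)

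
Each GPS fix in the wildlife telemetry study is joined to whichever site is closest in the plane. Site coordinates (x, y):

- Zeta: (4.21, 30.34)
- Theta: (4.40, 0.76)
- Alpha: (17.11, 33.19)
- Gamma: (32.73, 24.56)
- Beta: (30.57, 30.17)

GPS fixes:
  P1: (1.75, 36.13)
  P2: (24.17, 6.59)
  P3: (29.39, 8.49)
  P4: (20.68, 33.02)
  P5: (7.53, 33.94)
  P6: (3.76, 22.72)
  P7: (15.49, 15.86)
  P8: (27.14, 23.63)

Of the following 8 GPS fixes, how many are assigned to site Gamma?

P1 → Zeta
P2 → Gamma
P3 → Gamma
P4 → Alpha
P5 → Zeta
P6 → Zeta
P7 → Alpha
P8 → Gamma
3 of the 8 go to Gamma.

3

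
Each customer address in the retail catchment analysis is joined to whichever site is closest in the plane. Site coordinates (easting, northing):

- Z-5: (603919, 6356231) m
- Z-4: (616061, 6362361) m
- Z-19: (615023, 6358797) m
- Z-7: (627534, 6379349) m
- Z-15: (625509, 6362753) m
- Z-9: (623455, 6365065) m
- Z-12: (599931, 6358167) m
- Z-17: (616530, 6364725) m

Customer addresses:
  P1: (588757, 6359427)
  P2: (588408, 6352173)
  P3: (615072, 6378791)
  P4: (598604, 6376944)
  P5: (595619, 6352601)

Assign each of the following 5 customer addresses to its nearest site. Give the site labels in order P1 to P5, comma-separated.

P1 → Z-12 (d²=126445876.00)
P2 → Z-12 (d²=168707565.00)
P3 → Z-7 (d²=155612808.00)
P4 → Z-12 (d²=354336658.00)
P5 → Z-12 (d²=49573700.00)

Z-12, Z-12, Z-7, Z-12, Z-12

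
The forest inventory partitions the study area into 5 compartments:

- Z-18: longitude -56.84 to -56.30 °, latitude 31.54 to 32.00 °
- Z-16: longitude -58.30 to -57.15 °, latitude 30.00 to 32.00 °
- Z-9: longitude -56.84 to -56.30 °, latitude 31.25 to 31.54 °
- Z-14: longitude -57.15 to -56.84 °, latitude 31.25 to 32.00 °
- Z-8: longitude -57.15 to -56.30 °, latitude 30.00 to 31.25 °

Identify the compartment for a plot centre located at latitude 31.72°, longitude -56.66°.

Z-18

The point has longitude = -56.66 and latitude = 31.72.
Only Z-18 satisfies -56.84 ≤ longitude ≤ -56.30 and 31.54 ≤ latitude ≤ 32.00.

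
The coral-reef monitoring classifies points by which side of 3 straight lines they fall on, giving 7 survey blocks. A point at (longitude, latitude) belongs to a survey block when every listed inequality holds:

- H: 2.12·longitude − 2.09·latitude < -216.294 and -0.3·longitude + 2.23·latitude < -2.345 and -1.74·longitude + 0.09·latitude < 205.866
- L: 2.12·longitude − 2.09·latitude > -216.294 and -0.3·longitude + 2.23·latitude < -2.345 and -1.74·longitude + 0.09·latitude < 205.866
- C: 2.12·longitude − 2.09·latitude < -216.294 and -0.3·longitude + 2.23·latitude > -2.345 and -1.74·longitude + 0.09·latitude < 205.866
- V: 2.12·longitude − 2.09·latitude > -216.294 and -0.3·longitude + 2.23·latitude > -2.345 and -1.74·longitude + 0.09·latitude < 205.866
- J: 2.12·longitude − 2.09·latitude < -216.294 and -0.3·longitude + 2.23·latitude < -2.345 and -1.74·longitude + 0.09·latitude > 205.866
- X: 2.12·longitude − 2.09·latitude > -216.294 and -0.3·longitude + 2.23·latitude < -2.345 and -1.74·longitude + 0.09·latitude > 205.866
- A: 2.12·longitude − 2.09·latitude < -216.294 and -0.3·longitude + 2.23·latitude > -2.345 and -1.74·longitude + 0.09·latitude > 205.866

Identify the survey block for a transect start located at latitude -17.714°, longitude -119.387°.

X

2.12·-119.387 − 2.09·-17.714 = -216.078, which is > -216.294
-0.3·-119.387 + 2.23·-17.714 = -3.686, which is < -2.345
-1.74·-119.387 + 0.09·-17.714 = 206.139, which is > 205.866
This sign pattern matches X.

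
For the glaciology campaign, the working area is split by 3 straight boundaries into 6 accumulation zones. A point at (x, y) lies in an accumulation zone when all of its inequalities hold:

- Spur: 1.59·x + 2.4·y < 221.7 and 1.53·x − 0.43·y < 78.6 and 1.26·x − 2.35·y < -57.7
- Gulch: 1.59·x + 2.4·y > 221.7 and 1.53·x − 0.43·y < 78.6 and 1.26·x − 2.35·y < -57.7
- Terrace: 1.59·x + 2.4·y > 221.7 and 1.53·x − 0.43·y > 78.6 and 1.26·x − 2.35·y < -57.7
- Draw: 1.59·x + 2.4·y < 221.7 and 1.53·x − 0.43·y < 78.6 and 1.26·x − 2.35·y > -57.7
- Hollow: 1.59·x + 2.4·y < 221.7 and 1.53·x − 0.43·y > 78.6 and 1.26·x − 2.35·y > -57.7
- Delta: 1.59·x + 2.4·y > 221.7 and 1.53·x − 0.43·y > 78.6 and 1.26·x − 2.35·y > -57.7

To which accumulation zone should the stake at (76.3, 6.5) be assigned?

Hollow

1.59·76.3 + 2.4·6.5 = 136.917, which is < 221.7
1.53·76.3 − 0.43·6.5 = 113.944, which is > 78.6
1.26·76.3 − 2.35·6.5 = 80.863, which is > -57.7
This sign pattern matches Hollow.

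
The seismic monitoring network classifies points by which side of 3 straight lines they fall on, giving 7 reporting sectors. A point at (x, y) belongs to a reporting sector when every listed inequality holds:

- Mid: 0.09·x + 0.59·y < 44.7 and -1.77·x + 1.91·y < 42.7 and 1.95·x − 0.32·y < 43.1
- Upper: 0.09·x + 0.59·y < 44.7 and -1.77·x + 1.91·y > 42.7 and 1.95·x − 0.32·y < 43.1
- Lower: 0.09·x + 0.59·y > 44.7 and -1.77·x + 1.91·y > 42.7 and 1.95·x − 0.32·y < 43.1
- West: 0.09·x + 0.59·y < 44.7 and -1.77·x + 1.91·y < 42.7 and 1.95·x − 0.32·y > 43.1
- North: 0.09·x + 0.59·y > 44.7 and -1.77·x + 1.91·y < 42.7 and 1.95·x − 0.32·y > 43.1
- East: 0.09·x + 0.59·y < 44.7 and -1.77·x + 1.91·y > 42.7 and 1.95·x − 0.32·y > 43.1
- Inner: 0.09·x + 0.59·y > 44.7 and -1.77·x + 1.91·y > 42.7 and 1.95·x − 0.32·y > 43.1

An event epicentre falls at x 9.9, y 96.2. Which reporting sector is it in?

0.09·9.9 + 0.59·96.2 = 57.649, which is > 44.7
-1.77·9.9 + 1.91·96.2 = 166.219, which is > 42.7
1.95·9.9 − 0.32·96.2 = -11.479, which is < 43.1
This sign pattern matches Lower.

Lower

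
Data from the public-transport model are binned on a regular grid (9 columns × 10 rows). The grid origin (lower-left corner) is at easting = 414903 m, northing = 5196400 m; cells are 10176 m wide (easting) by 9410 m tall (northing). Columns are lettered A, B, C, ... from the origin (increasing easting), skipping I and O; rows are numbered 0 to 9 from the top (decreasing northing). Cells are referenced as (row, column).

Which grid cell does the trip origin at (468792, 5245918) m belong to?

(4, F)

Column index: ⌊(468792 − 414903) / 10176⌋ = ⌊5.296⌋ = 5 → column F
Row offset from origin: ⌊(5245918 − 5196400) / 9410⌋ = ⌊5.262⌋ = 5 → row 4 (counted from top)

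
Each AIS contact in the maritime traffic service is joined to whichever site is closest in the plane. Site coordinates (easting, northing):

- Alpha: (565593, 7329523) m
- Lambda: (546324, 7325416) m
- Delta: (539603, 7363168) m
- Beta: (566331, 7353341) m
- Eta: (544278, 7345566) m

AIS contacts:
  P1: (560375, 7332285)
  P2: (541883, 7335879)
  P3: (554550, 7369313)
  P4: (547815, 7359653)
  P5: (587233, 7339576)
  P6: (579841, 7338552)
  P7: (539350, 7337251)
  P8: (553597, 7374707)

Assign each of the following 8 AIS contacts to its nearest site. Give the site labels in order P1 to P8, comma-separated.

P1 → Alpha (d²=34856168.00)
P2 → Eta (d²=99573994.00)
P3 → Delta (d²=261173834.00)
P4 → Delta (d²=79792169.00)
P5 → Alpha (d²=569352409.00)
P6 → Alpha (d²=284528345.00)
P7 → Eta (d²=93424409.00)
P8 → Delta (d²=328980557.00)

Alpha, Eta, Delta, Delta, Alpha, Alpha, Eta, Delta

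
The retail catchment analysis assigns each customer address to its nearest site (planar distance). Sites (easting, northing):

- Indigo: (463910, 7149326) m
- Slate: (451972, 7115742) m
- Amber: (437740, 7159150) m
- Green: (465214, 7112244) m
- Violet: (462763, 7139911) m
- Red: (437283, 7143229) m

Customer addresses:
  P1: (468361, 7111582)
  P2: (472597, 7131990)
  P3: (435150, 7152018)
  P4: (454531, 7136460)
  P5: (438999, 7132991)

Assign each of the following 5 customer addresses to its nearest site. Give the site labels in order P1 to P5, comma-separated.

P1 → Green (d²=10341853.00)
P2 → Violet (d²=159449797.00)
P3 → Amber (d²=57573524.00)
P4 → Violet (d²=79675225.00)
P5 → Red (d²=107761300.00)

Green, Violet, Amber, Violet, Red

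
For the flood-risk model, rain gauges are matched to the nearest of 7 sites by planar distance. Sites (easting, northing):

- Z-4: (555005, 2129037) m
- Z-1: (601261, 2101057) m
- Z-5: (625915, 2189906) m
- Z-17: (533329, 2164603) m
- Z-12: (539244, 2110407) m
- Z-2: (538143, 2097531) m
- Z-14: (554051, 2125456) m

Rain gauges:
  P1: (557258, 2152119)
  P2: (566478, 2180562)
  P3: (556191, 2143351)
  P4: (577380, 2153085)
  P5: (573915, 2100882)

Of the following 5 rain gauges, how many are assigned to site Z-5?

P1 → Z-4
P2 → Z-17
P3 → Z-4
P4 → Z-4
P5 → Z-1
0 of the 5 go to Z-5.

0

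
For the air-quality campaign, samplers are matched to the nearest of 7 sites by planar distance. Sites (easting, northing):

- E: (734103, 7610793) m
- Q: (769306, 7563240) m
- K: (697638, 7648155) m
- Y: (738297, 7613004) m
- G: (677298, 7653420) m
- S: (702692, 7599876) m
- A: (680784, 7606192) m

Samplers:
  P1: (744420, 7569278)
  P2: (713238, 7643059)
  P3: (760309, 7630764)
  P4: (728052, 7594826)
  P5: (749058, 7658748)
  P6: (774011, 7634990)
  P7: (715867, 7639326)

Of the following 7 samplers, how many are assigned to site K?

P1 → Q
P2 → K
P3 → Y
P4 → E
P5 → Y
P6 → Y
P7 → K
2 of the 7 go to K.

2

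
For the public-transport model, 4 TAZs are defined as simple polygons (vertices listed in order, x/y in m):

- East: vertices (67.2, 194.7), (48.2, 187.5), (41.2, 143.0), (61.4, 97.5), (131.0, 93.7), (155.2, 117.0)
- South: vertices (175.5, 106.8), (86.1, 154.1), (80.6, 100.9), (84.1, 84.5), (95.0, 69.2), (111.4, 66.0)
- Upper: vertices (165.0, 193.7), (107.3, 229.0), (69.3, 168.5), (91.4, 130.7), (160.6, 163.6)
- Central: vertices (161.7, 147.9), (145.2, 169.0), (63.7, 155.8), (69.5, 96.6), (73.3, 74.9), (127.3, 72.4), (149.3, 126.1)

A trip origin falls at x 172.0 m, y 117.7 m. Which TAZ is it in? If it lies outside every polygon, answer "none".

none

Cast a ray rightward from (172.0, 117.7). For each polygon, the edges (by vertex number in listed order) whose endpoints lie on opposite sides of y = 117.7, where each meets that height, and whether that is right or left of the point:
East: 3–4 at x≈52.43 (left), 6–1 at x≈154.41 (left) → 0 crossings.
South: 1–2 at x≈154.90 (left), 2–3 at x≈82.34 (left) → 0 crossings.
Upper: no edge straddles that height → 0 crossings.
Central: 3–4 at x≈67.43 (left), 6–7 at x≈145.86 (left) → 0 crossings.
All counts are even, so the point lies outside every listed polygon.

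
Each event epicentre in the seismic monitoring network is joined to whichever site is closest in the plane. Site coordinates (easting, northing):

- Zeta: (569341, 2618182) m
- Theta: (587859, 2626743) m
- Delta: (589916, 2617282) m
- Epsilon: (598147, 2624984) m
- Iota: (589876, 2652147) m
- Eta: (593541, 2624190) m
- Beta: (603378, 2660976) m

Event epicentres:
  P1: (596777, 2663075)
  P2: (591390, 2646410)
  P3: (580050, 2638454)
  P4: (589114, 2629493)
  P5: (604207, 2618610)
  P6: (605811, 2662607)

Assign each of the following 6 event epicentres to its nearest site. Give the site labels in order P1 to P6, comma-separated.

Beta, Iota, Theta, Theta, Epsilon, Beta

P1 → Beta (d²=47979002.00)
P2 → Iota (d²=35205365.00)
P3 → Theta (d²=198128002.00)
P4 → Theta (d²=9137525.00)
P5 → Epsilon (d²=77351476.00)
P6 → Beta (d²=8579650.00)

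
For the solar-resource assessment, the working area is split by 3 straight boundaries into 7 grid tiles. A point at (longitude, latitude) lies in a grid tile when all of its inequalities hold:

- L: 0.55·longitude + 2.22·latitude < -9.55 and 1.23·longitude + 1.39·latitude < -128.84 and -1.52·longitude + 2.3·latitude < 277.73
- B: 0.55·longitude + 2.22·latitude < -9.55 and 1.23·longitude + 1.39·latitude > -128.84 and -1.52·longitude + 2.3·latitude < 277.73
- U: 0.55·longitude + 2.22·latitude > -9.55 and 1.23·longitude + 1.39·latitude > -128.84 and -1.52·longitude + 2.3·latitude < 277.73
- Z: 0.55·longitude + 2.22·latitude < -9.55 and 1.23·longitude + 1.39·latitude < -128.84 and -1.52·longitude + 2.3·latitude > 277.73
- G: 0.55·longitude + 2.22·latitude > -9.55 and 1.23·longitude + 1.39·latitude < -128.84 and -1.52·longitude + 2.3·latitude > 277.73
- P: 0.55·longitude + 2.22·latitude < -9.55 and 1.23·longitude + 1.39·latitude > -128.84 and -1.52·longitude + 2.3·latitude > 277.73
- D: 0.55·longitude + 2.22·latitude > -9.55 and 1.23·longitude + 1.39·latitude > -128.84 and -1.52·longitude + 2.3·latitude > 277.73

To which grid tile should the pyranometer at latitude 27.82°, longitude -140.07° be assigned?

L

0.55·-140.07 + 2.22·27.82 = -15.278, which is < -9.55
1.23·-140.07 + 1.39·27.82 = -133.616, which is < -128.84
-1.52·-140.07 + 2.3·27.82 = 276.892, which is < 277.73
This sign pattern matches L.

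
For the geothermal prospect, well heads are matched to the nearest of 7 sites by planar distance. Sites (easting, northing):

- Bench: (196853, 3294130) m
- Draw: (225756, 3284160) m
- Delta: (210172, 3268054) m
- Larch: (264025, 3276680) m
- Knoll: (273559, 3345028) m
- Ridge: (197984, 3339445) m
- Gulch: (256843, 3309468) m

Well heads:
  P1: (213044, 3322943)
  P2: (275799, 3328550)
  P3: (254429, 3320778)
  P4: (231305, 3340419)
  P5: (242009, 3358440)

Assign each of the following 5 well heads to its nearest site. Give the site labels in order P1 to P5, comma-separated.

P1 → Ridge (d²=499119604.00)
P2 → Knoll (d²=276542084.00)
P3 → Gulch (d²=133743496.00)
P4 → Ridge (d²=1111237717.00)
P5 → Knoll (d²=1175284244.00)

Ridge, Knoll, Gulch, Ridge, Knoll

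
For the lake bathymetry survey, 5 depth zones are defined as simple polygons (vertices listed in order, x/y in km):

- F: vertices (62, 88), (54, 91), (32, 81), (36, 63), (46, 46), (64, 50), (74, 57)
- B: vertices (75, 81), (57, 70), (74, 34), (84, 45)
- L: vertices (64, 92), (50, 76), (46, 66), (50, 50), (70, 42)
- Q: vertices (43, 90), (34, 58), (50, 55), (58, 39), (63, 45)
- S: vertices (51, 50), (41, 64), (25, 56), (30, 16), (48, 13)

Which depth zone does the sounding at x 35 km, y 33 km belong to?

S

Cast a ray rightward from (35, 33). For each polygon, the edges (by vertex number in listed order) whose endpoints lie on opposite sides of y = 33, where each meets that height, and whether that is right or left of the point:
F: no edge straddles that height → 0 crossings.
B: no edge straddles that height → 0 crossings.
L: no edge straddles that height → 0 crossings.
Q: no edge straddles that height → 0 crossings.
S: 3–4 at x≈27.9 (left), 5–1 at x≈49.6 (right) → 1 crossing.
Only S has an odd count, so the point is inside S.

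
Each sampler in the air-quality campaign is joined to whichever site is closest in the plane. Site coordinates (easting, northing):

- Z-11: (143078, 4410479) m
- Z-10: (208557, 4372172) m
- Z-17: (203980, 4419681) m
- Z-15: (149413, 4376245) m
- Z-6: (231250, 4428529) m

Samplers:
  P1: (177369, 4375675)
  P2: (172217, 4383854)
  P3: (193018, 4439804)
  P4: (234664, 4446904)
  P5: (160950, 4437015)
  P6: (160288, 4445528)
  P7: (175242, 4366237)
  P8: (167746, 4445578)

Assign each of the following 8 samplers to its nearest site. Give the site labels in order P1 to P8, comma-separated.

Z-15, Z-15, Z-17, Z-6, Z-11, Z-11, Z-15, Z-11

P1 → Z-15 (d²=781862836.00)
P2 → Z-15 (d²=577919297.00)
P3 → Z-17 (d²=525100573.00)
P4 → Z-6 (d²=349296021.00)
P5 → Z-11 (d²=1023567680.00)
P6 → Z-11 (d²=1524616501.00)
P7 → Z-15 (d²=767297305.00)
P8 → Z-11 (d²=1840450025.00)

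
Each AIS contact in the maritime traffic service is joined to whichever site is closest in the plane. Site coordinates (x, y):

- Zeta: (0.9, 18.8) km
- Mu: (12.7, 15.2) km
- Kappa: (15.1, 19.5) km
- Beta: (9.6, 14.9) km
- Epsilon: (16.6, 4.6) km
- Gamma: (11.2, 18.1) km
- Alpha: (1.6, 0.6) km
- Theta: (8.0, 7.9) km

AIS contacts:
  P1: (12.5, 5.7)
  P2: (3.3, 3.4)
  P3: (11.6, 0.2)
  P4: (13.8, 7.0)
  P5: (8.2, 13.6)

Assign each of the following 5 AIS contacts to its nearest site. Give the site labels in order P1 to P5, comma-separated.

Epsilon, Alpha, Epsilon, Epsilon, Beta

P1 → Epsilon (d²=18.02)
P2 → Alpha (d²=10.73)
P3 → Epsilon (d²=44.36)
P4 → Epsilon (d²=13.60)
P5 → Beta (d²=3.65)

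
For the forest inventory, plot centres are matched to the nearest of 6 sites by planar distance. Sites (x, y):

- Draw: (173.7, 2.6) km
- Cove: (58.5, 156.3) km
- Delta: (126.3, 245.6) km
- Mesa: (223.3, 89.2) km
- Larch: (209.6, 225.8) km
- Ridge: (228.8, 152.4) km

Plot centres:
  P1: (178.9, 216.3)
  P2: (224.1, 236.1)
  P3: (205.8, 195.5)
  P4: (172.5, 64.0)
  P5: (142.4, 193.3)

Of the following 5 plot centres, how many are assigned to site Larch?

3

P1 → Larch
P2 → Larch
P3 → Larch
P4 → Mesa
P5 → Delta
3 of the 5 go to Larch.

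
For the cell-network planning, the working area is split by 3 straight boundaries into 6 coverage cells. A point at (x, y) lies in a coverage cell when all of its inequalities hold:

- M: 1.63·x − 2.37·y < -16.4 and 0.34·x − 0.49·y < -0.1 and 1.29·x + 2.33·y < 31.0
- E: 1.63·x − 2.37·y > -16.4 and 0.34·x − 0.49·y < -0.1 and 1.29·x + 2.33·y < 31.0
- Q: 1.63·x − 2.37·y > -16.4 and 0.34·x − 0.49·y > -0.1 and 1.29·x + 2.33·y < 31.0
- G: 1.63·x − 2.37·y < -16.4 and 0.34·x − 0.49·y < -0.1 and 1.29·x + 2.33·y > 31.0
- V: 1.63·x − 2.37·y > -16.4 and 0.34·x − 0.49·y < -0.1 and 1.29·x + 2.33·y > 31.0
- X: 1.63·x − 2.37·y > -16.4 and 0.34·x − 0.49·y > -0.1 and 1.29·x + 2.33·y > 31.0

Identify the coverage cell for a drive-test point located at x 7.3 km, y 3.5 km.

Q

1.63·7.3 − 2.37·3.5 = 3.604, which is > -16.4
0.34·7.3 − 0.49·3.5 = 0.767, which is > -0.1
1.29·7.3 + 2.33·3.5 = 17.572, which is < 31.0
This sign pattern matches Q.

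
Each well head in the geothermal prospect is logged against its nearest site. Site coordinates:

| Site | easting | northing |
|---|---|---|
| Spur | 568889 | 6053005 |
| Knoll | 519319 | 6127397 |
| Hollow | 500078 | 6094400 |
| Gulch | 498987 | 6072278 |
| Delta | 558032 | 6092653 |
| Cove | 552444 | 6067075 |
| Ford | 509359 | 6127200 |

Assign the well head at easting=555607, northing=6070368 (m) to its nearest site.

Cove

Squared distances to each site:
Spur: 477885293.000; Knoll: 4569125785.000; Hollow: 3661006865.000; Gulch: 3209472500.000; Delta: 502501850.000; Cove: 20848418.000; Ford: 5368753728.000.
Minimum at Cove.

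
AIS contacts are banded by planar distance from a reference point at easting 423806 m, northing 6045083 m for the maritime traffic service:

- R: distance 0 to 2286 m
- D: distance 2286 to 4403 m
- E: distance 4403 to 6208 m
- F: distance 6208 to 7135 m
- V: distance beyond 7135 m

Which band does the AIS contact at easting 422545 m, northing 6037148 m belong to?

V

Distance = √((422545−423806)² + (6037148−6045083)²) = √(1590121.000 + 62964225.000) = 8034.572 m.
7135 ≤ 8034.572 < ∞ → V.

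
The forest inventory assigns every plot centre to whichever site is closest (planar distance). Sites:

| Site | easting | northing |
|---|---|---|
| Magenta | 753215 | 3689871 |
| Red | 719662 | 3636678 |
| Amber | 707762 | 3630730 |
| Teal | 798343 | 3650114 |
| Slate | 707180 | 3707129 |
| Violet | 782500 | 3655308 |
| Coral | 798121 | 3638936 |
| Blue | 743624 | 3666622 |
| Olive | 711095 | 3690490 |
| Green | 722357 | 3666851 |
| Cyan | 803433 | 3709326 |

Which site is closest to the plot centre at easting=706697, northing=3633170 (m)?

Amber

Squared distances to each site:
Magenta: 5378927725.000; Red: 180397289.000; Amber: 7087825.000; Teal: 8686088452.000; Slate: 5470166970.000; Violet: 6236185853.000; Coral: 8391594532.000; Blue: 2482639633.000; Olive: 3304924804.000; Green: 1379645361.000; Cyan: 15157590032.000.
Minimum at Amber.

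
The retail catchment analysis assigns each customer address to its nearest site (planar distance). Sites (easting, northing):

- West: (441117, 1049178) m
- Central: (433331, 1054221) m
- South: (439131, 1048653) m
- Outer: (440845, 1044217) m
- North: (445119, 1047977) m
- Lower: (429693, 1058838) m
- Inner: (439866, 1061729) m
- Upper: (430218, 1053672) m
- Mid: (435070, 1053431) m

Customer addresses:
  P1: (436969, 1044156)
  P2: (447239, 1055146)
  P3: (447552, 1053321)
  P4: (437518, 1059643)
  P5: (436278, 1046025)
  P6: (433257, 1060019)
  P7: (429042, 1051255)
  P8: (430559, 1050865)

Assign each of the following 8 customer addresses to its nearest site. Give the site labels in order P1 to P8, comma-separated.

P1 → Outer (d²=15027097.00)
P2 → North (d²=55888961.00)
P3 → North (d²=34477825.00)
P4 → Inner (d²=9864500.00)
P5 → South (d²=15045993.00)
P6 → Lower (d²=14096857.00)
P7 → Upper (d²=7224865.00)
P8 → Upper (d²=7995530.00)

Outer, North, North, Inner, South, Lower, Upper, Upper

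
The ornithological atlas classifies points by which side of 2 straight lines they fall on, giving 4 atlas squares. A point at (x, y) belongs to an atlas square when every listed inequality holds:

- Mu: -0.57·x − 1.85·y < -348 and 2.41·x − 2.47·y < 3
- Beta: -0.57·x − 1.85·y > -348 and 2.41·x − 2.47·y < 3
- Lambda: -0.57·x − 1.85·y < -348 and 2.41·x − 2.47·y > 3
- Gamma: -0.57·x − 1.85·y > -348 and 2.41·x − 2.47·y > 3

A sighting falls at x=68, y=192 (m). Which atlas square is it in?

-0.57·68 − 1.85·192 = -393.960, which is < -348
2.41·68 − 2.47·192 = -310.360, which is < 3
This sign pattern matches Mu.

Mu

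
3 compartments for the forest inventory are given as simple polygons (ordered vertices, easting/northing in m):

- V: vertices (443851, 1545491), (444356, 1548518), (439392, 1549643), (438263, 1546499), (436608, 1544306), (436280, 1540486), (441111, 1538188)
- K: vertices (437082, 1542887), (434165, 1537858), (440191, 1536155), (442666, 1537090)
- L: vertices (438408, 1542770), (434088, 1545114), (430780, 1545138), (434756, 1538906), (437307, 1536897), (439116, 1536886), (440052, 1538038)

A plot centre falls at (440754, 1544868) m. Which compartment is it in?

Cast a ray rightward from (440754, 1544868). For each polygon, the edges (by vertex number in listed order) whose endpoints lie on opposite sides of northing = 1544868, where each meets that height, and whether that is right or left of the point:
V: 4–5 at easting≈437032.1 (left), 7–1 at easting≈443617.3 (right) → 1 crossing.
K: no edge straddles that height → 0 crossings.
L: 1–2 at easting≈434541.4 (left), 3–4 at easting≈430952.3 (left) → 0 crossings.
Only V has an odd count, so the point is inside V.

V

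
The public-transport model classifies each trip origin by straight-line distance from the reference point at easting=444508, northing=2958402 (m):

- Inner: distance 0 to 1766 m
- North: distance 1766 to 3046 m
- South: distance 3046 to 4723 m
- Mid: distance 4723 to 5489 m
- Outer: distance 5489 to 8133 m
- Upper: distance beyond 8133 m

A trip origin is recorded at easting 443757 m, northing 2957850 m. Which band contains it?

Inner

Distance = √((443757−444508)² + (2957850−2958402)²) = √(564001.000 + 304704.000) = 932.043 m.
0 ≤ 932.043 < 1766 → Inner.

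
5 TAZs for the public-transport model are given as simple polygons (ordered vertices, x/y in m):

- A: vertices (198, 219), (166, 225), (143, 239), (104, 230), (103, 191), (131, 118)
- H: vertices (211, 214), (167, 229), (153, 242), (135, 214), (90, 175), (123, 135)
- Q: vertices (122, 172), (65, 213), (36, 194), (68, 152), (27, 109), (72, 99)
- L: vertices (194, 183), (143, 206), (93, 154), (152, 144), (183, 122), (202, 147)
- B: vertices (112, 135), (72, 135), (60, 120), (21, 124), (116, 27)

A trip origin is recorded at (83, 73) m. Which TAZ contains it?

Cast a ray rightward from (83, 73). For each polygon, the edges (by vertex number in listed order) whose endpoints lie on opposite sides of y = 73, where each meets that height, and whether that is right or left of the point:
A: no edge straddles that height → 0 crossings.
H: no edge straddles that height → 0 crossings.
Q: no edge straddles that height → 0 crossings.
L: no edge straddles that height → 0 crossings.
B: 4–5 at x≈70.9 (left), 5–1 at x≈114.3 (right) → 1 crossing.
Only B has an odd count, so the point is inside B.

B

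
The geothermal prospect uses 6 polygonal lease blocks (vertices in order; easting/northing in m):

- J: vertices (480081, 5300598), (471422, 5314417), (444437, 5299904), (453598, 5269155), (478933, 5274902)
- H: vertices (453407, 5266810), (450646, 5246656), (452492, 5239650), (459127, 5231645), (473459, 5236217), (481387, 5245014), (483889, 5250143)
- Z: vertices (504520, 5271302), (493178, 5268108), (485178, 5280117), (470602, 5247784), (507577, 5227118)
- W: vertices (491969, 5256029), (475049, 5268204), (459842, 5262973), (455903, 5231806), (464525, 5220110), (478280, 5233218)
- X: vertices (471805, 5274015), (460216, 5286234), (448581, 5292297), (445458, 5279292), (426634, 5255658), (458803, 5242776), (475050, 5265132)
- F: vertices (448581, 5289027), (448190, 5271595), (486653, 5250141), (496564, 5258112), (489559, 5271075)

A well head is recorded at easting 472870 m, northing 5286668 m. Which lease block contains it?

J

Cast a ray rightward from (472870, 5286668). For each polygon, the edges (by vertex number in listed order) whose endpoints lie on opposite sides of northing = 5286668, where each meets that height, and whether that is right or left of the point:
J: 3–4 at easting≈448380.4 (left), 5–1 at easting≈479458.7 (right) → 1 crossing.
H: no edge straddles that height → 0 crossings.
Z: no edge straddles that height → 0 crossings.
W: no edge straddles that height → 0 crossings.
X: 2–3 at easting≈459383.1 (left), 3–4 at easting≈447229.3 (left) → 0 crossings.
F: 1–2 at easting≈448528.1 (left), 5–1 at easting≈453965.8 (left) → 0 crossings.
Only J has an odd count, so the point is inside J.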